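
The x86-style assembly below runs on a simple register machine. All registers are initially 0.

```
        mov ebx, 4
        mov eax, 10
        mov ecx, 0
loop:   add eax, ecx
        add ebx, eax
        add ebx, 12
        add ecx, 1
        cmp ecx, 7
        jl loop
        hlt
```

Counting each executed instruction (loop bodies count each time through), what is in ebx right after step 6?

26

ebx=4
eax=10
ecx=0
eax=10+0=10
ebx=4+10=14
ebx=14+12=26
After step 6: ebx = 26.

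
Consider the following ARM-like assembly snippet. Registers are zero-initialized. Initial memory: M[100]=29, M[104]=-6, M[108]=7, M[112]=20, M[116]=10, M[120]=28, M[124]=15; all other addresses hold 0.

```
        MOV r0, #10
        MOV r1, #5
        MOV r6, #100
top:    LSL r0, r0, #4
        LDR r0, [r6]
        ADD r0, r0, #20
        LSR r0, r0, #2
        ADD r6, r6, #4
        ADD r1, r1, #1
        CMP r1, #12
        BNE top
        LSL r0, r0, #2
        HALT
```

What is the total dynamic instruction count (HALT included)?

61

after MOV r0, #10: r0=10
after MOV r1, #5: r1=5
after MOV r6, #100: r6=100
after LSL r0, r0, #4: r0=10<<4=160
after LDR r0, [r6]: r0=M[100]=29
after ADD r0, r0, #20: r0=29+20=49
after LSR r0, r0, #2: r0=49>>2=12
after ADD r6, r6, #4: r6=100+4=104
after ADD r1, r1, #1: r1=5+1=6
CMP r1, #12  (cmp 6,12)
BNE top: taken
after LSL r0, r0, #4: r0=12<<4=192
after LDR r0, [r6]: r0=M[104]=-6
after ADD r0, r0, #20: r0=(-6)+20=14
after LSR r0, r0, #2: r0=14>>2=3
after ADD r6, r6, #4: r6=104+4=108
after ADD r1, r1, #1: r1=6+1=7
CMP r1, #12  (cmp 7,12)
BNE top: taken
after LSL r0, r0, #4: r0=3<<4=48
after LDR r0, [r6]: r0=M[108]=7
after ADD r0, r0, #20: r0=7+20=27
after LSR r0, r0, #2: r0=27>>2=6
after ADD r6, r6, #4: r6=108+4=112
after ADD r1, r1, #1: r1=7+1=8
CMP r1, #12  (cmp 8,12)
BNE top: taken
after LSL r0, r0, #4: r0=6<<4=96
after LDR r0, [r6]: r0=M[112]=20
after ADD r0, r0, #20: r0=20+20=40
after LSR r0, r0, #2: r0=40>>2=10
after ADD r6, r6, #4: r6=112+4=116
after ADD r1, r1, #1: r1=8+1=9
CMP r1, #12  (cmp 9,12)
BNE top: taken
after LSL r0, r0, #4: r0=10<<4=160
after LDR r0, [r6]: r0=M[116]=10
after ADD r0, r0, #20: r0=10+20=30
after LSR r0, r0, #2: r0=30>>2=7
after ADD r6, r6, #4: r6=116+4=120
after ADD r1, r1, #1: r1=9+1=10
CMP r1, #12  (cmp 10,12)
BNE top: taken
after LSL r0, r0, #4: r0=7<<4=112
after LDR r0, [r6]: r0=M[120]=28
after ADD r0, r0, #20: r0=28+20=48
after LSR r0, r0, #2: r0=48>>2=12
after ADD r6, r6, #4: r6=120+4=124
after ADD r1, r1, #1: r1=10+1=11
CMP r1, #12  (cmp 11,12)
BNE top: taken
after LSL r0, r0, #4: r0=12<<4=192
after LDR r0, [r6]: r0=M[124]=15
after ADD r0, r0, #20: r0=15+20=35
after LSR r0, r0, #2: r0=35>>2=8
after ADD r6, r6, #4: r6=124+4=128
after ADD r1, r1, #1: r1=11+1=12
CMP r1, #12  (cmp 12,12)
BNE top: not taken
after LSL r0, r0, #2: r0=8<<2=32
halt.
Total executed instructions: 61.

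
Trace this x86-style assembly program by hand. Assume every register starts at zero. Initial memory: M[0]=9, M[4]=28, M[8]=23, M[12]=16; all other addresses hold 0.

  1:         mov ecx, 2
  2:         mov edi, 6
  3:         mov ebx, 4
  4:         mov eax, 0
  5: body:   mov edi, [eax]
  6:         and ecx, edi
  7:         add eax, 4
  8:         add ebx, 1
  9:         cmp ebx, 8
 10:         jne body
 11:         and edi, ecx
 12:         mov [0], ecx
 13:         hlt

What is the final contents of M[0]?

mov ecx, 2 → ecx=2
mov edi, 6 → edi=6
mov ebx, 4 → ebx=4
mov eax, 0 → eax=0
mov edi, [eax] → edi=M[0]=9
and ecx, edi → ecx=2&9=0
add eax, 4 → eax=0+4=4
add ebx, 1 → ebx=4+1=5
cmp ebx, 8  (cmp 5,8)
jne body: taken
mov edi, [eax] → edi=M[4]=28
and ecx, edi → ecx=0&28=0
add eax, 4 → eax=4+4=8
add ebx, 1 → ebx=5+1=6
cmp ebx, 8  (cmp 6,8)
jne body: taken
mov edi, [eax] → edi=M[8]=23
and ecx, edi → ecx=0&23=0
add eax, 4 → eax=8+4=12
add ebx, 1 → ebx=6+1=7
cmp ebx, 8  (cmp 7,8)
jne body: taken
mov edi, [eax] → edi=M[12]=16
and ecx, edi → ecx=0&16=0
add eax, 4 → eax=12+4=16
add ebx, 1 → ebx=7+1=8
cmp ebx, 8  (cmp 8,8)
jne body: not taken
and edi, ecx → edi=16&0=0
mov [0], ecx → M[0]=0
halt.

0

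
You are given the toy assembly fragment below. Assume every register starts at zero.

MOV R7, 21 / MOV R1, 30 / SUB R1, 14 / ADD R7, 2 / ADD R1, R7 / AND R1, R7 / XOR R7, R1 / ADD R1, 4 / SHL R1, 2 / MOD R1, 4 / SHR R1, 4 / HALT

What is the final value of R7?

after MOV R7, 21: R7=21
after MOV R1, 30: R1=30
after SUB R1, 14: R1=30-14=16
after ADD R7, 2: R7=21+2=23
after ADD R1, R7: R1=16+23=39
after AND R1, R7: R1=39&23=7
after XOR R7, R1: R7=23^7=16
after ADD R1, 4: R1=7+4=11
after SHL R1, 2: R1=11<<2=44
after MOD R1, 4: R1=44%4=0
after SHR R1, 4: R1=0>>4=0
halt.

16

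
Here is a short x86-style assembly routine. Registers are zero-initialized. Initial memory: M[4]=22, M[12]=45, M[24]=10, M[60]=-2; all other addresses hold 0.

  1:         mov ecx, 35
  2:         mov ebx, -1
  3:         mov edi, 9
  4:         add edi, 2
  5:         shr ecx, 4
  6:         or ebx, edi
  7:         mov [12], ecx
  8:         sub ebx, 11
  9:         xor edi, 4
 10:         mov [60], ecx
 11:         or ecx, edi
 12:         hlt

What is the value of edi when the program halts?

mov ecx, 35 → ecx=35
mov ebx, -1 → ebx=-1
mov edi, 9 → edi=9
add edi, 2 → edi=9+2=11
shr ecx, 4 → ecx=35>>4=2
or ebx, edi → ebx=(-1)|11=-1
mov [12], ecx → M[12]=2
sub ebx, 11 → ebx=(-1)-11=-12
xor edi, 4 → edi=11^4=15
mov [60], ecx → M[60]=2
or ecx, edi → ecx=2|15=15
halt.

15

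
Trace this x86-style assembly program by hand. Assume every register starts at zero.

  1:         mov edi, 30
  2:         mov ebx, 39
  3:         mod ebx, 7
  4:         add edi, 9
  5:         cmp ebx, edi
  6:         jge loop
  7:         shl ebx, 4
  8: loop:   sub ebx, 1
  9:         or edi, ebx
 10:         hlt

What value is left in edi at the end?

mov edi, 30 → edi=30
mov ebx, 39 → ebx=39
mod ebx, 7 → ebx=39%7=4
add edi, 9 → edi=30+9=39
cmp ebx, edi  (cmp 4,39)
jge loop: not taken
shl ebx, 4 → ebx=4<<4=64
sub ebx, 1 → ebx=64-1=63
or edi, ebx → edi=39|63=63
halt.

63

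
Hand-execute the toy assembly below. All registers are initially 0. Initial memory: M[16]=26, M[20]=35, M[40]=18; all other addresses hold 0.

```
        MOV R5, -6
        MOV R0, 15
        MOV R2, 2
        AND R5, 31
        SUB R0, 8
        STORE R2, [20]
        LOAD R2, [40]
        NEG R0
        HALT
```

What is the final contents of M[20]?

after MOV R5, -6: R5=-6
after MOV R0, 15: R0=15
after MOV R2, 2: R2=2
after AND R5, 31: R5=(-6)&31=26
after SUB R0, 8: R0=15-8=7
STORE R2, [20] → M[20]=2
after LOAD R2, [40]: R2=M[40]=18
after NEG R0: R0=-(7)=-7
halt.

2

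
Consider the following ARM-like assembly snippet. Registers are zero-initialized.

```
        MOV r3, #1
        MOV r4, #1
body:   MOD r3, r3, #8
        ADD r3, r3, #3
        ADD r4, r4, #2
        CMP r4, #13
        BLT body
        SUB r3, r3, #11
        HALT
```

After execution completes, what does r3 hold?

after MOV r3, #1: r3=1
after MOV r4, #1: r4=1
after MOD r3, r3, #8: r3=1%8=1
after ADD r3, r3, #3: r3=1+3=4
after ADD r4, r4, #2: r4=1+2=3
CMP r4, #13  (cmp 3,13)
BLT body: taken
after MOD r3, r3, #8: r3=4%8=4
after ADD r3, r3, #3: r3=4+3=7
after ADD r4, r4, #2: r4=3+2=5
CMP r4, #13  (cmp 5,13)
BLT body: taken
after MOD r3, r3, #8: r3=7%8=7
after ADD r3, r3, #3: r3=7+3=10
after ADD r4, r4, #2: r4=5+2=7
CMP r4, #13  (cmp 7,13)
BLT body: taken
after MOD r3, r3, #8: r3=10%8=2
after ADD r3, r3, #3: r3=2+3=5
after ADD r4, r4, #2: r4=7+2=9
CMP r4, #13  (cmp 9,13)
BLT body: taken
after MOD r3, r3, #8: r3=5%8=5
after ADD r3, r3, #3: r3=5+3=8
after ADD r4, r4, #2: r4=9+2=11
CMP r4, #13  (cmp 11,13)
BLT body: taken
after MOD r3, r3, #8: r3=8%8=0
after ADD r3, r3, #3: r3=0+3=3
after ADD r4, r4, #2: r4=11+2=13
CMP r4, #13  (cmp 13,13)
BLT body: not taken
after SUB r3, r3, #11: r3=3-11=-8
halt.

-8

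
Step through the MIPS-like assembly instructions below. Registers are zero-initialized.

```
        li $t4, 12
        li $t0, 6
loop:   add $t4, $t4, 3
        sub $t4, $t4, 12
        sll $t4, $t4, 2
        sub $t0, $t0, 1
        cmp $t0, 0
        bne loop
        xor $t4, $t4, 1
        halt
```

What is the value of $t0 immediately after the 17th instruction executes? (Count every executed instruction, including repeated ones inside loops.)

4

after li $t4, 12: $t4=12
after li $t0, 6: $t0=6
after add $t4, $t4, 3: $t4=12+3=15
after sub $t4, $t4, 12: $t4=15-12=3
after sll $t4, $t4, 2: $t4=3<<2=12
after sub $t0, $t0, 1: $t0=6-1=5
cmp $t0, 0  (cmp 5,0)
bne loop: taken
after add $t4, $t4, 3: $t4=12+3=15
after sub $t4, $t4, 12: $t4=15-12=3
after sll $t4, $t4, 2: $t4=3<<2=12
after sub $t0, $t0, 1: $t0=5-1=4
cmp $t0, 0  (cmp 4,0)
bne loop: taken
after add $t4, $t4, 3: $t4=12+3=15
after sub $t4, $t4, 12: $t4=15-12=3
after sll $t4, $t4, 2: $t4=3<<2=12
After step 17: $t0 = 4.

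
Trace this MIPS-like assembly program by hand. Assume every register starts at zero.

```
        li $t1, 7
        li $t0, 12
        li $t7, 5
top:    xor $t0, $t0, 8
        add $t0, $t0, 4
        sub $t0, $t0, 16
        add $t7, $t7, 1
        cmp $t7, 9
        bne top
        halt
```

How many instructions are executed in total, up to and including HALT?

28

li $t1, 7 → $t1=7
li $t0, 12 → $t0=12
li $t7, 5 → $t7=5
xor $t0, $t0, 8 → $t0=12^8=4
add $t0, $t0, 4 → $t0=4+4=8
sub $t0, $t0, 16 → $t0=8-16=-8
add $t7, $t7, 1 → $t7=5+1=6
cmp $t7, 9  (cmp 6,9)
bne top: taken
xor $t0, $t0, 8 → $t0=(-8)^8=-16
add $t0, $t0, 4 → $t0=(-16)+4=-12
sub $t0, $t0, 16 → $t0=(-12)-16=-28
add $t7, $t7, 1 → $t7=6+1=7
cmp $t7, 9  (cmp 7,9)
bne top: taken
xor $t0, $t0, 8 → $t0=(-28)^8=-20
add $t0, $t0, 4 → $t0=(-20)+4=-16
sub $t0, $t0, 16 → $t0=(-16)-16=-32
add $t7, $t7, 1 → $t7=7+1=8
cmp $t7, 9  (cmp 8,9)
bne top: taken
xor $t0, $t0, 8 → $t0=(-32)^8=-24
add $t0, $t0, 4 → $t0=(-24)+4=-20
sub $t0, $t0, 16 → $t0=(-20)-16=-36
add $t7, $t7, 1 → $t7=8+1=9
cmp $t7, 9  (cmp 9,9)
bne top: not taken
halt.
Total executed instructions: 28.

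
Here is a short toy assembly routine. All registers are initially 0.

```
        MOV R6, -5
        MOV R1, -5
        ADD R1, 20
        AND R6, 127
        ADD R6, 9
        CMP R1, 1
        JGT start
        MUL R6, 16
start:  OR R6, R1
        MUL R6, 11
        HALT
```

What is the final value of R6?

R6=-5
R1=-5
R1=(-5)+20=15
R6=(-5)&127=123
R6=123+9=132
CMP R1, 1  (cmp 15,1)
JGT start: taken
R6=132|15=143
R6=143*11=1573
halt.

1573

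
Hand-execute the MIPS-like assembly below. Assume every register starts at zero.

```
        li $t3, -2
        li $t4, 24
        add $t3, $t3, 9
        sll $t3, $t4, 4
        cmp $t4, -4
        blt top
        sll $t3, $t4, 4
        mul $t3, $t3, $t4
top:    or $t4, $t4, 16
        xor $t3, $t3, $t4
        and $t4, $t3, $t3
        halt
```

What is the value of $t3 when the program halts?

9240

li $t3, -2 → $t3=-2
li $t4, 24 → $t4=24
add $t3, $t3, 9 → $t3=(-2)+9=7
sll $t3, $t4, 4 → $t3=24<<4=384
cmp $t4, -4  (cmp 24,-4)
blt top: not taken
sll $t3, $t4, 4 → $t3=24<<4=384
mul $t3, $t3, $t4 → $t3=384*24=9216
or $t4, $t4, 16 → $t4=24|16=24
xor $t3, $t3, $t4 → $t3=9216^24=9240
and $t4, $t3, $t3 → $t4=9240&9240=9240
halt.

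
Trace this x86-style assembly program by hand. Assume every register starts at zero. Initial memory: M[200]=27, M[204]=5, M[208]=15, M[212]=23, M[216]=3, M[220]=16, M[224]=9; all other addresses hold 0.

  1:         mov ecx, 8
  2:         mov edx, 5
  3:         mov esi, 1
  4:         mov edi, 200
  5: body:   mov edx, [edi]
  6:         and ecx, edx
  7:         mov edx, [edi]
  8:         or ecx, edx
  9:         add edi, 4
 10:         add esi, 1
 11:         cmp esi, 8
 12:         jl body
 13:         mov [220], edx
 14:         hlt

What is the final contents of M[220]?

9

after mov ecx, 8: ecx=8
after mov edx, 5: edx=5
after mov esi, 1: esi=1
after mov edi, 200: edi=200
after mov edx, [edi]: edx=M[200]=27
after and ecx, edx: ecx=8&27=8
after mov edx, [edi]: edx=M[200]=27
after or ecx, edx: ecx=8|27=27
after add edi, 4: edi=200+4=204
after add esi, 1: esi=1+1=2
cmp esi, 8  (cmp 2,8)
jl body: taken
after mov edx, [edi]: edx=M[204]=5
after and ecx, edx: ecx=27&5=1
after mov edx, [edi]: edx=M[204]=5
after or ecx, edx: ecx=1|5=5
after add edi, 4: edi=204+4=208
after add esi, 1: esi=2+1=3
cmp esi, 8  (cmp 3,8)
jl body: taken
after mov edx, [edi]: edx=M[208]=15
after and ecx, edx: ecx=5&15=5
after mov edx, [edi]: edx=M[208]=15
after or ecx, edx: ecx=5|15=15
after add edi, 4: edi=208+4=212
after add esi, 1: esi=3+1=4
cmp esi, 8  (cmp 4,8)
jl body: taken
after mov edx, [edi]: edx=M[212]=23
after and ecx, edx: ecx=15&23=7
after mov edx, [edi]: edx=M[212]=23
after or ecx, edx: ecx=7|23=23
after add edi, 4: edi=212+4=216
after add esi, 1: esi=4+1=5
cmp esi, 8  (cmp 5,8)
jl body: taken
after mov edx, [edi]: edx=M[216]=3
after and ecx, edx: ecx=23&3=3
after mov edx, [edi]: edx=M[216]=3
after or ecx, edx: ecx=3|3=3
after add edi, 4: edi=216+4=220
after add esi, 1: esi=5+1=6
cmp esi, 8  (cmp 6,8)
jl body: taken
after mov edx, [edi]: edx=M[220]=16
after and ecx, edx: ecx=3&16=0
after mov edx, [edi]: edx=M[220]=16
after or ecx, edx: ecx=0|16=16
after add edi, 4: edi=220+4=224
after add esi, 1: esi=6+1=7
cmp esi, 8  (cmp 7,8)
jl body: taken
after mov edx, [edi]: edx=M[224]=9
after and ecx, edx: ecx=16&9=0
after mov edx, [edi]: edx=M[224]=9
after or ecx, edx: ecx=0|9=9
after add edi, 4: edi=224+4=228
after add esi, 1: esi=7+1=8
cmp esi, 8  (cmp 8,8)
jl body: not taken
mov [220], edx → M[220]=9
halt.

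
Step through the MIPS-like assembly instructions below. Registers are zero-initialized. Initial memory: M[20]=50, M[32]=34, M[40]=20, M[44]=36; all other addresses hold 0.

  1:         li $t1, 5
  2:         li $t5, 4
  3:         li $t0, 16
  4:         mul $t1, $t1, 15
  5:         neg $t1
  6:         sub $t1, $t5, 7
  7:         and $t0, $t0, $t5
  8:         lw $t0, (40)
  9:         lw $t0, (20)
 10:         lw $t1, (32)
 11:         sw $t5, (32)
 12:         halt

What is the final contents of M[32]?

4

$t1=5
$t5=4
$t0=16
$t1=5*15=75
$t1=-(75)=-75
$t1=4-7=-3
$t0=16&4=0
$t0=M[40]=20
$t0=M[20]=50
$t1=M[32]=34
sw $t5, (32) → M[32]=4
halt.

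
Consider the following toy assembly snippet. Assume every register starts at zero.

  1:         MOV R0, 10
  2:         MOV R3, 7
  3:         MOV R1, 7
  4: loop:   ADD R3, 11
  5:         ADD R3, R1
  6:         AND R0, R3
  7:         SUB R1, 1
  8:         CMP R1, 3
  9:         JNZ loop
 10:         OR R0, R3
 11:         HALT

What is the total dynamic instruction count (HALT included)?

MOV R0, 10 → R0=10
MOV R3, 7 → R3=7
MOV R1, 7 → R1=7
ADD R3, 11 → R3=7+11=18
ADD R3, R1 → R3=18+7=25
AND R0, R3 → R0=10&25=8
SUB R1, 1 → R1=7-1=6
CMP R1, 3  (cmp 6,3)
JNZ loop: taken
ADD R3, 11 → R3=25+11=36
ADD R3, R1 → R3=36+6=42
AND R0, R3 → R0=8&42=8
SUB R1, 1 → R1=6-1=5
CMP R1, 3  (cmp 5,3)
JNZ loop: taken
ADD R3, 11 → R3=42+11=53
ADD R3, R1 → R3=53+5=58
AND R0, R3 → R0=8&58=8
SUB R1, 1 → R1=5-1=4
CMP R1, 3  (cmp 4,3)
JNZ loop: taken
ADD R3, 11 → R3=58+11=69
ADD R3, R1 → R3=69+4=73
AND R0, R3 → R0=8&73=8
SUB R1, 1 → R1=4-1=3
CMP R1, 3  (cmp 3,3)
JNZ loop: not taken
OR R0, R3 → R0=8|73=73
halt.
Total executed instructions: 29.

29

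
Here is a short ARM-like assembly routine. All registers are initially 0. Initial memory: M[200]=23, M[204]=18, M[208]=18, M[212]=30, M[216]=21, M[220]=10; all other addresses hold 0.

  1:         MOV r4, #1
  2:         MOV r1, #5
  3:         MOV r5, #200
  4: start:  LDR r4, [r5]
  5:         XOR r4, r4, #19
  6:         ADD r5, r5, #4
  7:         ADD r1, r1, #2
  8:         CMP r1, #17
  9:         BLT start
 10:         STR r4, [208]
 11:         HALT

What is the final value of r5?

MOV r4, #1 → r4=1
MOV r1, #5 → r1=5
MOV r5, #200 → r5=200
LDR r4, [r5] → r4=M[200]=23
XOR r4, r4, #19 → r4=23^19=4
ADD r5, r5, #4 → r5=200+4=204
ADD r1, r1, #2 → r1=5+2=7
CMP r1, #17  (cmp 7,17)
BLT start: taken
LDR r4, [r5] → r4=M[204]=18
XOR r4, r4, #19 → r4=18^19=1
ADD r5, r5, #4 → r5=204+4=208
ADD r1, r1, #2 → r1=7+2=9
CMP r1, #17  (cmp 9,17)
BLT start: taken
LDR r4, [r5] → r4=M[208]=18
XOR r4, r4, #19 → r4=18^19=1
ADD r5, r5, #4 → r5=208+4=212
ADD r1, r1, #2 → r1=9+2=11
CMP r1, #17  (cmp 11,17)
BLT start: taken
LDR r4, [r5] → r4=M[212]=30
XOR r4, r4, #19 → r4=30^19=13
ADD r5, r5, #4 → r5=212+4=216
ADD r1, r1, #2 → r1=11+2=13
CMP r1, #17  (cmp 13,17)
BLT start: taken
LDR r4, [r5] → r4=M[216]=21
XOR r4, r4, #19 → r4=21^19=6
ADD r5, r5, #4 → r5=216+4=220
ADD r1, r1, #2 → r1=13+2=15
CMP r1, #17  (cmp 15,17)
BLT start: taken
LDR r4, [r5] → r4=M[220]=10
XOR r4, r4, #19 → r4=10^19=25
ADD r5, r5, #4 → r5=220+4=224
ADD r1, r1, #2 → r1=15+2=17
CMP r1, #17  (cmp 17,17)
BLT start: not taken
STR r4, [208] → M[208]=25
halt.

224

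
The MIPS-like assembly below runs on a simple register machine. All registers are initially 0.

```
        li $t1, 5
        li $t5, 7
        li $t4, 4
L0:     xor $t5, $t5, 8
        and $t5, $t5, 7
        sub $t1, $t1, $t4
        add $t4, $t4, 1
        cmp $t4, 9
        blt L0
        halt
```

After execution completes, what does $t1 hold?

-25

$t1=5
$t5=7
$t4=4
$t5=7^8=15
$t5=15&7=7
$t1=5-4=1
$t4=4+1=5
cmp $t4, 9  (cmp 5,9)
blt L0: taken
$t5=7^8=15
$t5=15&7=7
$t1=1-5=-4
$t4=5+1=6
cmp $t4, 9  (cmp 6,9)
blt L0: taken
$t5=7^8=15
$t5=15&7=7
$t1=(-4)-6=-10
$t4=6+1=7
cmp $t4, 9  (cmp 7,9)
blt L0: taken
$t5=7^8=15
$t5=15&7=7
$t1=(-10)-7=-17
$t4=7+1=8
cmp $t4, 9  (cmp 8,9)
blt L0: taken
$t5=7^8=15
$t5=15&7=7
$t1=(-17)-8=-25
$t4=8+1=9
cmp $t4, 9  (cmp 9,9)
blt L0: not taken
halt.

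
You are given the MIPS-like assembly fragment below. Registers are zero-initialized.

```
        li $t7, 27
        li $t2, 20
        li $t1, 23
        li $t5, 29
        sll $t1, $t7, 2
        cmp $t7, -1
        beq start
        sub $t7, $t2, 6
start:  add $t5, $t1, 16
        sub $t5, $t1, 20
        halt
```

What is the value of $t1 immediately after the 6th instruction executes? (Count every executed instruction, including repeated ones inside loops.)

li $t7, 27 → $t7=27
li $t2, 20 → $t2=20
li $t1, 23 → $t1=23
li $t5, 29 → $t5=29
sll $t1, $t7, 2 → $t1=27<<2=108
cmp $t7, -1  (cmp 27,-1)
After step 6: $t1 = 108.

108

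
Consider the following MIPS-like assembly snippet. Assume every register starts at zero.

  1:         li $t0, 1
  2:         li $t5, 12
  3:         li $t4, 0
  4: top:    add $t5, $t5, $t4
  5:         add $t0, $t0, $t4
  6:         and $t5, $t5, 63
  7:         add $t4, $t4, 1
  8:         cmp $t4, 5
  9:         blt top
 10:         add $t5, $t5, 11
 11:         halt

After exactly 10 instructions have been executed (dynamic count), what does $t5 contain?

after li $t0, 1: $t0=1
after li $t5, 12: $t5=12
after li $t4, 0: $t4=0
after add $t5, $t5, $t4: $t5=12+0=12
after add $t0, $t0, $t4: $t0=1+0=1
after and $t5, $t5, 63: $t5=12&63=12
after add $t4, $t4, 1: $t4=0+1=1
cmp $t4, 5  (cmp 1,5)
blt top: taken
after add $t5, $t5, $t4: $t5=12+1=13
After step 10: $t5 = 13.

13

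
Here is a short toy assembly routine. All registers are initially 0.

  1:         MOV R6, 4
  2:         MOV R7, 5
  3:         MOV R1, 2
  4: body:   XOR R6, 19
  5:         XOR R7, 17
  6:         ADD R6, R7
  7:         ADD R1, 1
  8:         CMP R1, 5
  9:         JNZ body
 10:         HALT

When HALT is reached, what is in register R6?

R6=4
R7=5
R1=2
R6=4^19=23
R7=5^17=20
R6=23+20=43
R1=2+1=3
CMP R1, 5  (cmp 3,5)
JNZ body: taken
R6=43^19=56
R7=20^17=5
R6=56+5=61
R1=3+1=4
CMP R1, 5  (cmp 4,5)
JNZ body: taken
R6=61^19=46
R7=5^17=20
R6=46+20=66
R1=4+1=5
CMP R1, 5  (cmp 5,5)
JNZ body: not taken
halt.

66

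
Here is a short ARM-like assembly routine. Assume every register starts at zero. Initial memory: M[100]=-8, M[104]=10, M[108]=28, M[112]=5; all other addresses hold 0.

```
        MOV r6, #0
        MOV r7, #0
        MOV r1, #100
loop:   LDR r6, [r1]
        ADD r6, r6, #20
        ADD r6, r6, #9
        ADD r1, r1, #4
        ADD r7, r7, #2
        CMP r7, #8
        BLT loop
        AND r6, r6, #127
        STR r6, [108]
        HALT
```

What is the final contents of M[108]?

r6=0
r7=0
r1=100
r6=M[100]=-8
r6=(-8)+20=12
r6=12+9=21
r1=100+4=104
r7=0+2=2
CMP r7, #8  (cmp 2,8)
BLT loop: taken
r6=M[104]=10
r6=10+20=30
r6=30+9=39
r1=104+4=108
r7=2+2=4
CMP r7, #8  (cmp 4,8)
BLT loop: taken
r6=M[108]=28
r6=28+20=48
r6=48+9=57
r1=108+4=112
r7=4+2=6
CMP r7, #8  (cmp 6,8)
BLT loop: taken
r6=M[112]=5
r6=5+20=25
r6=25+9=34
r1=112+4=116
r7=6+2=8
CMP r7, #8  (cmp 8,8)
BLT loop: not taken
r6=34&127=34
STR r6, [108] → M[108]=34
halt.

34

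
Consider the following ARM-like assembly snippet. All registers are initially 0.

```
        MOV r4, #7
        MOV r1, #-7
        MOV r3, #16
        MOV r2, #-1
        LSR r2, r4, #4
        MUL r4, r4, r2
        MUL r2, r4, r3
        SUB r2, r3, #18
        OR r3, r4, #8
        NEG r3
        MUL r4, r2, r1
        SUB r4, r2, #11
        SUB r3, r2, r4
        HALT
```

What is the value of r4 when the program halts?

-13

MOV r4, #7 → r4=7
MOV r1, #-7 → r1=-7
MOV r3, #16 → r3=16
MOV r2, #-1 → r2=-1
LSR r2, r4, #4 → r2=7>>4=0
MUL r4, r4, r2 → r4=7*0=0
MUL r2, r4, r3 → r2=0*16=0
SUB r2, r3, #18 → r2=16-18=-2
OR r3, r4, #8 → r3=0|8=8
NEG r3 → r3=-(8)=-8
MUL r4, r2, r1 → r4=(-2)*(-7)=14
SUB r4, r2, #11 → r4=(-2)-11=-13
SUB r3, r2, r4 → r3=(-2)-(-13)=11
halt.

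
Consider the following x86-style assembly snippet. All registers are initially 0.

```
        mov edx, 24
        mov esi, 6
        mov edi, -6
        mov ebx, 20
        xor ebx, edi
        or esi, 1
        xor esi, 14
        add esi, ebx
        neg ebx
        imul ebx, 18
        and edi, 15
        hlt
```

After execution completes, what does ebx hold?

edx=24
esi=6
edi=-6
ebx=20
ebx=20^(-6)=-18
esi=6|1=7
esi=7^14=9
esi=9+(-18)=-9
ebx=-(-18)=18
ebx=18*18=324
edi=(-6)&15=10
halt.

324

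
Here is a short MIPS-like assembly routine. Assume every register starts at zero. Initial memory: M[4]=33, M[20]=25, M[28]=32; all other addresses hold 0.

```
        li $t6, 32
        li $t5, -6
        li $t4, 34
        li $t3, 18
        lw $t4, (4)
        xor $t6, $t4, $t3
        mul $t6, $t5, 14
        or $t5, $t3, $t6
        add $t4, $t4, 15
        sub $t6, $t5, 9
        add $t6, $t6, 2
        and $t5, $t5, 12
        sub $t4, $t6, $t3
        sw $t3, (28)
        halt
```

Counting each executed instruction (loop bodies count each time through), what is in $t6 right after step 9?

li $t6, 32 → $t6=32
li $t5, -6 → $t5=-6
li $t4, 34 → $t4=34
li $t3, 18 → $t3=18
lw $t4, (4) → $t4=M[4]=33
xor $t6, $t4, $t3 → $t6=33^18=51
mul $t6, $t5, 14 → $t6=(-6)*14=-84
or $t5, $t3, $t6 → $t5=18|(-84)=-66
add $t4, $t4, 15 → $t4=33+15=48
After step 9: $t6 = -84.

-84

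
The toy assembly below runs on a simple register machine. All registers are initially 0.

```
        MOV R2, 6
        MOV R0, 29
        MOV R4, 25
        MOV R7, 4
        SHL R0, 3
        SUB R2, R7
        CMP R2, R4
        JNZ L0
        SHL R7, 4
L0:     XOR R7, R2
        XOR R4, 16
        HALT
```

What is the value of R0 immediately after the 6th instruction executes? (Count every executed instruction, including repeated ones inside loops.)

232

R2=6
R0=29
R4=25
R7=4
R0=29<<3=232
R2=6-4=2
After step 6: R0 = 232.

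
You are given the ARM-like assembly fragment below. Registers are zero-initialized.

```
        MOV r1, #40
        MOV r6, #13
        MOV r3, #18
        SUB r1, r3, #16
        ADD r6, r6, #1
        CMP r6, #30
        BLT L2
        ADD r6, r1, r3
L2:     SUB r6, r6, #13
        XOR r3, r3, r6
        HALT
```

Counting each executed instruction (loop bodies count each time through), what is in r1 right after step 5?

2

r1=40
r6=13
r3=18
r1=18-16=2
r6=13+1=14
After step 5: r1 = 2.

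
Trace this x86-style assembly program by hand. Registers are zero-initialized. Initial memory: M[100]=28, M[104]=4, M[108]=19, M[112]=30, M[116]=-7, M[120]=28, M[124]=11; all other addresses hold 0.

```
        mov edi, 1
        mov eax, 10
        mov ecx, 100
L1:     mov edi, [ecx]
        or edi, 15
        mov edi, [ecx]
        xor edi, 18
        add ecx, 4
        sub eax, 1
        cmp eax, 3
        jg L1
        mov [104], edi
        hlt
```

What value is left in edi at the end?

after mov edi, 1: edi=1
after mov eax, 10: eax=10
after mov ecx, 100: ecx=100
after mov edi, [ecx]: edi=M[100]=28
after or edi, 15: edi=28|15=31
after mov edi, [ecx]: edi=M[100]=28
after xor edi, 18: edi=28^18=14
after add ecx, 4: ecx=100+4=104
after sub eax, 1: eax=10-1=9
cmp eax, 3  (cmp 9,3)
jg L1: taken
after mov edi, [ecx]: edi=M[104]=4
after or edi, 15: edi=4|15=15
after mov edi, [ecx]: edi=M[104]=4
after xor edi, 18: edi=4^18=22
after add ecx, 4: ecx=104+4=108
after sub eax, 1: eax=9-1=8
cmp eax, 3  (cmp 8,3)
jg L1: taken
after mov edi, [ecx]: edi=M[108]=19
after or edi, 15: edi=19|15=31
after mov edi, [ecx]: edi=M[108]=19
after xor edi, 18: edi=19^18=1
after add ecx, 4: ecx=108+4=112
after sub eax, 1: eax=8-1=7
cmp eax, 3  (cmp 7,3)
jg L1: taken
after mov edi, [ecx]: edi=M[112]=30
after or edi, 15: edi=30|15=31
after mov edi, [ecx]: edi=M[112]=30
after xor edi, 18: edi=30^18=12
after add ecx, 4: ecx=112+4=116
after sub eax, 1: eax=7-1=6
cmp eax, 3  (cmp 6,3)
jg L1: taken
after mov edi, [ecx]: edi=M[116]=-7
after or edi, 15: edi=(-7)|15=-1
after mov edi, [ecx]: edi=M[116]=-7
after xor edi, 18: edi=(-7)^18=-21
after add ecx, 4: ecx=116+4=120
after sub eax, 1: eax=6-1=5
cmp eax, 3  (cmp 5,3)
jg L1: taken
after mov edi, [ecx]: edi=M[120]=28
after or edi, 15: edi=28|15=31
after mov edi, [ecx]: edi=M[120]=28
after xor edi, 18: edi=28^18=14
after add ecx, 4: ecx=120+4=124
after sub eax, 1: eax=5-1=4
cmp eax, 3  (cmp 4,3)
jg L1: taken
after mov edi, [ecx]: edi=M[124]=11
after or edi, 15: edi=11|15=15
after mov edi, [ecx]: edi=M[124]=11
after xor edi, 18: edi=11^18=25
after add ecx, 4: ecx=124+4=128
after sub eax, 1: eax=4-1=3
cmp eax, 3  (cmp 3,3)
jg L1: not taken
mov [104], edi → M[104]=25
halt.

25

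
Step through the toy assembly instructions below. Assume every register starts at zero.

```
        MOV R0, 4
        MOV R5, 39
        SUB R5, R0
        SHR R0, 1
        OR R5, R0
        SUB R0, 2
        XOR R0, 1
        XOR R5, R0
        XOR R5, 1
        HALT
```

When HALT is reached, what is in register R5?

after MOV R0, 4: R0=4
after MOV R5, 39: R5=39
after SUB R5, R0: R5=39-4=35
after SHR R0, 1: R0=4>>1=2
after OR R5, R0: R5=35|2=35
after SUB R0, 2: R0=2-2=0
after XOR R0, 1: R0=0^1=1
after XOR R5, R0: R5=35^1=34
after XOR R5, 1: R5=34^1=35
halt.

35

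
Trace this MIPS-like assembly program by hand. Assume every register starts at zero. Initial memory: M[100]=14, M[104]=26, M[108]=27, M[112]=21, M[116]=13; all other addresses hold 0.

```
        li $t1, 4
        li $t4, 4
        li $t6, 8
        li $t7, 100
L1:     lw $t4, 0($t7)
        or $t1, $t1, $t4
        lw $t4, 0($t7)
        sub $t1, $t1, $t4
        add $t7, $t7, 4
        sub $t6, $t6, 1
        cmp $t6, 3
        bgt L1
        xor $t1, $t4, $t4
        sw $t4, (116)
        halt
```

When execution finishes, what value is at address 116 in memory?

13

$t1=4
$t4=4
$t6=8
$t7=100
$t4=M[100]=14
$t1=4|14=14
$t4=M[100]=14
$t1=14-14=0
$t7=100+4=104
$t6=8-1=7
cmp $t6, 3  (cmp 7,3)
bgt L1: taken
$t4=M[104]=26
$t1=0|26=26
$t4=M[104]=26
$t1=26-26=0
$t7=104+4=108
$t6=7-1=6
cmp $t6, 3  (cmp 6,3)
bgt L1: taken
$t4=M[108]=27
$t1=0|27=27
$t4=M[108]=27
$t1=27-27=0
$t7=108+4=112
$t6=6-1=5
cmp $t6, 3  (cmp 5,3)
bgt L1: taken
$t4=M[112]=21
$t1=0|21=21
$t4=M[112]=21
$t1=21-21=0
$t7=112+4=116
$t6=5-1=4
cmp $t6, 3  (cmp 4,3)
bgt L1: taken
$t4=M[116]=13
$t1=0|13=13
$t4=M[116]=13
$t1=13-13=0
$t7=116+4=120
$t6=4-1=3
cmp $t6, 3  (cmp 3,3)
bgt L1: not taken
$t1=13^13=0
sw $t4, (116) → M[116]=13
halt.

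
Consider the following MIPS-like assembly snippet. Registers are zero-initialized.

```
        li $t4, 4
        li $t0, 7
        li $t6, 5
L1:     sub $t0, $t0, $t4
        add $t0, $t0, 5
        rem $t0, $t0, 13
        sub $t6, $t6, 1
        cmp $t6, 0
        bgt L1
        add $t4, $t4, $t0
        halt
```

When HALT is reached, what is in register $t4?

16

after li $t4, 4: $t4=4
after li $t0, 7: $t0=7
after li $t6, 5: $t6=5
after sub $t0, $t0, $t4: $t0=7-4=3
after add $t0, $t0, 5: $t0=3+5=8
after rem $t0, $t0, 13: $t0=8%13=8
after sub $t6, $t6, 1: $t6=5-1=4
cmp $t6, 0  (cmp 4,0)
bgt L1: taken
after sub $t0, $t0, $t4: $t0=8-4=4
after add $t0, $t0, 5: $t0=4+5=9
after rem $t0, $t0, 13: $t0=9%13=9
after sub $t6, $t6, 1: $t6=4-1=3
cmp $t6, 0  (cmp 3,0)
bgt L1: taken
after sub $t0, $t0, $t4: $t0=9-4=5
after add $t0, $t0, 5: $t0=5+5=10
after rem $t0, $t0, 13: $t0=10%13=10
after sub $t6, $t6, 1: $t6=3-1=2
cmp $t6, 0  (cmp 2,0)
bgt L1: taken
after sub $t0, $t0, $t4: $t0=10-4=6
after add $t0, $t0, 5: $t0=6+5=11
after rem $t0, $t0, 13: $t0=11%13=11
after sub $t6, $t6, 1: $t6=2-1=1
cmp $t6, 0  (cmp 1,0)
bgt L1: taken
after sub $t0, $t0, $t4: $t0=11-4=7
after add $t0, $t0, 5: $t0=7+5=12
after rem $t0, $t0, 13: $t0=12%13=12
after sub $t6, $t6, 1: $t6=1-1=0
cmp $t6, 0  (cmp 0,0)
bgt L1: not taken
after add $t4, $t4, $t0: $t4=4+12=16
halt.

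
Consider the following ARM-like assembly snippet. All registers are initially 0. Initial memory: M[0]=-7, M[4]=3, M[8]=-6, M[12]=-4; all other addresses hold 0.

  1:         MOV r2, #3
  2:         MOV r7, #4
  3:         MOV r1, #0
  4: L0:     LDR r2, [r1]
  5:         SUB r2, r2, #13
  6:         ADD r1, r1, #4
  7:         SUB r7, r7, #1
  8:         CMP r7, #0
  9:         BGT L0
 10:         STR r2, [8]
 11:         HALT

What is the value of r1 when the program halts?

MOV r2, #3 → r2=3
MOV r7, #4 → r7=4
MOV r1, #0 → r1=0
LDR r2, [r1] → r2=M[0]=-7
SUB r2, r2, #13 → r2=(-7)-13=-20
ADD r1, r1, #4 → r1=0+4=4
SUB r7, r7, #1 → r7=4-1=3
CMP r7, #0  (cmp 3,0)
BGT L0: taken
LDR r2, [r1] → r2=M[4]=3
SUB r2, r2, #13 → r2=3-13=-10
ADD r1, r1, #4 → r1=4+4=8
SUB r7, r7, #1 → r7=3-1=2
CMP r7, #0  (cmp 2,0)
BGT L0: taken
LDR r2, [r1] → r2=M[8]=-6
SUB r2, r2, #13 → r2=(-6)-13=-19
ADD r1, r1, #4 → r1=8+4=12
SUB r7, r7, #1 → r7=2-1=1
CMP r7, #0  (cmp 1,0)
BGT L0: taken
LDR r2, [r1] → r2=M[12]=-4
SUB r2, r2, #13 → r2=(-4)-13=-17
ADD r1, r1, #4 → r1=12+4=16
SUB r7, r7, #1 → r7=1-1=0
CMP r7, #0  (cmp 0,0)
BGT L0: not taken
STR r2, [8] → M[8]=-17
halt.

16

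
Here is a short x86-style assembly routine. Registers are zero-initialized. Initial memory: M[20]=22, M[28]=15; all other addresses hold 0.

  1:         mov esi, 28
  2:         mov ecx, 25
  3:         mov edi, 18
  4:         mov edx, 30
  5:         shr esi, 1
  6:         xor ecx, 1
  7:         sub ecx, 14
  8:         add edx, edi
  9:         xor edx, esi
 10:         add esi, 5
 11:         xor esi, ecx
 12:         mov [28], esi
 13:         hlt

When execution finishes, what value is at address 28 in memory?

mov esi, 28 → esi=28
mov ecx, 25 → ecx=25
mov edi, 18 → edi=18
mov edx, 30 → edx=30
shr esi, 1 → esi=28>>1=14
xor ecx, 1 → ecx=25^1=24
sub ecx, 14 → ecx=24-14=10
add edx, edi → edx=30+18=48
xor edx, esi → edx=48^14=62
add esi, 5 → esi=14+5=19
xor esi, ecx → esi=19^10=25
mov [28], esi → M[28]=25
halt.

25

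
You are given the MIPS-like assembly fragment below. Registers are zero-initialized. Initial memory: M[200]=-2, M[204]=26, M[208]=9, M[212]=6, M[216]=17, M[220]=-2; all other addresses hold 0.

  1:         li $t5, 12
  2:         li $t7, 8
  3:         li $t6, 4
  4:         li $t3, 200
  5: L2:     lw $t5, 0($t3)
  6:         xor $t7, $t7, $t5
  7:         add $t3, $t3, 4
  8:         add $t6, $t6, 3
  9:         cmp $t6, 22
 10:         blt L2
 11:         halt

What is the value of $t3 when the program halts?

li $t5, 12 → $t5=12
li $t7, 8 → $t7=8
li $t6, 4 → $t6=4
li $t3, 200 → $t3=200
lw $t5, 0($t3) → $t5=M[200]=-2
xor $t7, $t7, $t5 → $t7=8^(-2)=-10
add $t3, $t3, 4 → $t3=200+4=204
add $t6, $t6, 3 → $t6=4+3=7
cmp $t6, 22  (cmp 7,22)
blt L2: taken
lw $t5, 0($t3) → $t5=M[204]=26
xor $t7, $t7, $t5 → $t7=(-10)^26=-20
add $t3, $t3, 4 → $t3=204+4=208
add $t6, $t6, 3 → $t6=7+3=10
cmp $t6, 22  (cmp 10,22)
blt L2: taken
lw $t5, 0($t3) → $t5=M[208]=9
xor $t7, $t7, $t5 → $t7=(-20)^9=-27
add $t3, $t3, 4 → $t3=208+4=212
add $t6, $t6, 3 → $t6=10+3=13
cmp $t6, 22  (cmp 13,22)
blt L2: taken
lw $t5, 0($t3) → $t5=M[212]=6
xor $t7, $t7, $t5 → $t7=(-27)^6=-29
add $t3, $t3, 4 → $t3=212+4=216
add $t6, $t6, 3 → $t6=13+3=16
cmp $t6, 22  (cmp 16,22)
blt L2: taken
lw $t5, 0($t3) → $t5=M[216]=17
xor $t7, $t7, $t5 → $t7=(-29)^17=-14
add $t3, $t3, 4 → $t3=216+4=220
add $t6, $t6, 3 → $t6=16+3=19
cmp $t6, 22  (cmp 19,22)
blt L2: taken
lw $t5, 0($t3) → $t5=M[220]=-2
xor $t7, $t7, $t5 → $t7=(-14)^(-2)=12
add $t3, $t3, 4 → $t3=220+4=224
add $t6, $t6, 3 → $t6=19+3=22
cmp $t6, 22  (cmp 22,22)
blt L2: not taken
halt.

224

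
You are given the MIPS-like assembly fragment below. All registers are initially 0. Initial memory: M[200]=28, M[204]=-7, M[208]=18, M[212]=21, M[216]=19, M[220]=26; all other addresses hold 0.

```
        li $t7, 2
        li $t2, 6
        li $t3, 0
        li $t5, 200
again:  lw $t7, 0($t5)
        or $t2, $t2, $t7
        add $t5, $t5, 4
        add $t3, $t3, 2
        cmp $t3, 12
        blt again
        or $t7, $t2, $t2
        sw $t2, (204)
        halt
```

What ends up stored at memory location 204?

-1

after li $t7, 2: $t7=2
after li $t2, 6: $t2=6
after li $t3, 0: $t3=0
after li $t5, 200: $t5=200
after lw $t7, 0($t5): $t7=M[200]=28
after or $t2, $t2, $t7: $t2=6|28=30
after add $t5, $t5, 4: $t5=200+4=204
after add $t3, $t3, 2: $t3=0+2=2
cmp $t3, 12  (cmp 2,12)
blt again: taken
after lw $t7, 0($t5): $t7=M[204]=-7
after or $t2, $t2, $t7: $t2=30|(-7)=-1
after add $t5, $t5, 4: $t5=204+4=208
after add $t3, $t3, 2: $t3=2+2=4
cmp $t3, 12  (cmp 4,12)
blt again: taken
after lw $t7, 0($t5): $t7=M[208]=18
after or $t2, $t2, $t7: $t2=(-1)|18=-1
after add $t5, $t5, 4: $t5=208+4=212
after add $t3, $t3, 2: $t3=4+2=6
cmp $t3, 12  (cmp 6,12)
blt again: taken
after lw $t7, 0($t5): $t7=M[212]=21
after or $t2, $t2, $t7: $t2=(-1)|21=-1
after add $t5, $t5, 4: $t5=212+4=216
after add $t3, $t3, 2: $t3=6+2=8
cmp $t3, 12  (cmp 8,12)
blt again: taken
after lw $t7, 0($t5): $t7=M[216]=19
after or $t2, $t2, $t7: $t2=(-1)|19=-1
after add $t5, $t5, 4: $t5=216+4=220
after add $t3, $t3, 2: $t3=8+2=10
cmp $t3, 12  (cmp 10,12)
blt again: taken
after lw $t7, 0($t5): $t7=M[220]=26
after or $t2, $t2, $t7: $t2=(-1)|26=-1
after add $t5, $t5, 4: $t5=220+4=224
after add $t3, $t3, 2: $t3=10+2=12
cmp $t3, 12  (cmp 12,12)
blt again: not taken
after or $t7, $t2, $t2: $t7=(-1)|(-1)=-1
sw $t2, (204) → M[204]=-1
halt.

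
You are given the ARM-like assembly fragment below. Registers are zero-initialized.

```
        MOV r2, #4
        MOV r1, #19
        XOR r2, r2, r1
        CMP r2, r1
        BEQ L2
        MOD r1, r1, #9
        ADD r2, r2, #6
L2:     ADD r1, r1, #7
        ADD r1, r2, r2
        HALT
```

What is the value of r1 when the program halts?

after MOV r2, #4: r2=4
after MOV r1, #19: r1=19
after XOR r2, r2, r1: r2=4^19=23
CMP r2, r1  (cmp 23,19)
BEQ L2: not taken
after MOD r1, r1, #9: r1=19%9=1
after ADD r2, r2, #6: r2=23+6=29
after ADD r1, r1, #7: r1=1+7=8
after ADD r1, r2, r2: r1=29+29=58
halt.

58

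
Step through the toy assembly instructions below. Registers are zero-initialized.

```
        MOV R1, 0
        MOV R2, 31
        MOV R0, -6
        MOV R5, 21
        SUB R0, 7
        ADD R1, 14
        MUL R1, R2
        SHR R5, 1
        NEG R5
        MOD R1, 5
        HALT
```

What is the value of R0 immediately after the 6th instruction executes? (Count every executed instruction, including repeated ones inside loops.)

after MOV R1, 0: R1=0
after MOV R2, 31: R2=31
after MOV R0, -6: R0=-6
after MOV R5, 21: R5=21
after SUB R0, 7: R0=(-6)-7=-13
after ADD R1, 14: R1=0+14=14
After step 6: R0 = -13.

-13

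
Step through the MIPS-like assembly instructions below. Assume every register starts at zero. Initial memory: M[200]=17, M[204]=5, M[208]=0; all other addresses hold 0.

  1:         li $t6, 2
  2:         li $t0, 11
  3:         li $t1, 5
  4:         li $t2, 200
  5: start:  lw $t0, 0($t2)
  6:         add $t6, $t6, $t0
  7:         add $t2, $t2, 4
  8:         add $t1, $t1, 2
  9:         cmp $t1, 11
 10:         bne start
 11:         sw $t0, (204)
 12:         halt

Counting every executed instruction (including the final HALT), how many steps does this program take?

24

$t6=2
$t0=11
$t1=5
$t2=200
$t0=M[200]=17
$t6=2+17=19
$t2=200+4=204
$t1=5+2=7
cmp $t1, 11  (cmp 7,11)
bne start: taken
$t0=M[204]=5
$t6=19+5=24
$t2=204+4=208
$t1=7+2=9
cmp $t1, 11  (cmp 9,11)
bne start: taken
$t0=M[208]=0
$t6=24+0=24
$t2=208+4=212
$t1=9+2=11
cmp $t1, 11  (cmp 11,11)
bne start: not taken
sw $t0, (204) → M[204]=0
halt.
Total executed instructions: 24.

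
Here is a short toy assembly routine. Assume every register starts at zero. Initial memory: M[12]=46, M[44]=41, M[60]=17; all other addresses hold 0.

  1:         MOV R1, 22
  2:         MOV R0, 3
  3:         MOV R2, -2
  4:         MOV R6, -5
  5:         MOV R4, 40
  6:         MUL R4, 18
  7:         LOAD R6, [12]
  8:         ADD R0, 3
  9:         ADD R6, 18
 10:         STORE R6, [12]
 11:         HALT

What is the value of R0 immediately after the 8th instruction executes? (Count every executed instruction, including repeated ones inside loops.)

6

after MOV R1, 22: R1=22
after MOV R0, 3: R0=3
after MOV R2, -2: R2=-2
after MOV R6, -5: R6=-5
after MOV R4, 40: R4=40
after MUL R4, 18: R4=40*18=720
after LOAD R6, [12]: R6=M[12]=46
after ADD R0, 3: R0=3+3=6
After step 8: R0 = 6.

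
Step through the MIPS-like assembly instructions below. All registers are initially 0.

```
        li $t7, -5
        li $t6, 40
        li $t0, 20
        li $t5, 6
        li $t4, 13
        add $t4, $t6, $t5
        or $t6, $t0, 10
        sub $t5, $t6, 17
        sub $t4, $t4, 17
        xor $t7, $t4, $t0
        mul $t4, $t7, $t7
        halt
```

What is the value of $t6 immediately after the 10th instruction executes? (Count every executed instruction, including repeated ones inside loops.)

li $t7, -5 → $t7=-5
li $t6, 40 → $t6=40
li $t0, 20 → $t0=20
li $t5, 6 → $t5=6
li $t4, 13 → $t4=13
add $t4, $t6, $t5 → $t4=40+6=46
or $t6, $t0, 10 → $t6=20|10=30
sub $t5, $t6, 17 → $t5=30-17=13
sub $t4, $t4, 17 → $t4=46-17=29
xor $t7, $t4, $t0 → $t7=29^20=9
After step 10: $t6 = 30.

30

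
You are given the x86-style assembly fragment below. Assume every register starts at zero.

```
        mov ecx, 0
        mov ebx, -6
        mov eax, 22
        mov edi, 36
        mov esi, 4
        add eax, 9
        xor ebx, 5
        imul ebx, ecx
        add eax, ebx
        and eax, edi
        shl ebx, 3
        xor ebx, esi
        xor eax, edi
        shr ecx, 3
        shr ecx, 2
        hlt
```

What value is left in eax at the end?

ecx=0
ebx=-6
eax=22
edi=36
esi=4
eax=22+9=31
ebx=(-6)^5=-1
ebx=(-1)*0=0
eax=31+0=31
eax=31&36=4
ebx=0<<3=0
ebx=0^4=4
eax=4^36=32
ecx=0>>3=0
ecx=0>>2=0
halt.

32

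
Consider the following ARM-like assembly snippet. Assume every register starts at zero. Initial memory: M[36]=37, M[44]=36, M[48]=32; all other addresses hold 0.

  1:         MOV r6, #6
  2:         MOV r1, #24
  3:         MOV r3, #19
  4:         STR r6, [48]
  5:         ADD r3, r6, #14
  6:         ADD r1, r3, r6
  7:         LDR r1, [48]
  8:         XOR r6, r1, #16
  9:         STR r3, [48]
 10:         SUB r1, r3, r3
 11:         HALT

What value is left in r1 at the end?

0

MOV r6, #6 → r6=6
MOV r1, #24 → r1=24
MOV r3, #19 → r3=19
STR r6, [48] → M[48]=6
ADD r3, r6, #14 → r3=6+14=20
ADD r1, r3, r6 → r1=20+6=26
LDR r1, [48] → r1=M[48]=6
XOR r6, r1, #16 → r6=6^16=22
STR r3, [48] → M[48]=20
SUB r1, r3, r3 → r1=20-20=0
halt.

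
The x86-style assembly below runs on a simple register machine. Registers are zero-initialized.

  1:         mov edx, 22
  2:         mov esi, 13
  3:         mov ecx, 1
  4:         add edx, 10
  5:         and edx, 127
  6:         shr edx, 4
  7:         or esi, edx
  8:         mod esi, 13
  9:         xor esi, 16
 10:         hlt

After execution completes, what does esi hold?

after mov edx, 22: edx=22
after mov esi, 13: esi=13
after mov ecx, 1: ecx=1
after add edx, 10: edx=22+10=32
after and edx, 127: edx=32&127=32
after shr edx, 4: edx=32>>4=2
after or esi, edx: esi=13|2=15
after mod esi, 13: esi=15%13=2
after xor esi, 16: esi=2^16=18
halt.

18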